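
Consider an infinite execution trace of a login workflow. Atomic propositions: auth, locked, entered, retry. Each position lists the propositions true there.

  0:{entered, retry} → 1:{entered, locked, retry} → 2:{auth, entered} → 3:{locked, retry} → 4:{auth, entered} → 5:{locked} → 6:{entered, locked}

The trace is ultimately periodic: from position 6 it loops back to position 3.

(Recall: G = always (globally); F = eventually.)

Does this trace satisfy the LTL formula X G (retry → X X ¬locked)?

The position after 0 is 1; G (retry → X X ¬locked) is false there.

No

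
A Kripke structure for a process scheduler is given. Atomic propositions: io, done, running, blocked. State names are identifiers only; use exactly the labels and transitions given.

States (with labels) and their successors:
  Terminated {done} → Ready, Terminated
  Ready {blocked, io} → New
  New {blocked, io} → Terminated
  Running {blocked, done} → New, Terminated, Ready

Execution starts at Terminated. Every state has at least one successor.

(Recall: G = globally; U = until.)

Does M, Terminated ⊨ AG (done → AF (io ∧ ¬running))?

States satisfying done → AF (io ∧ ¬running): {Ready, New}.
States satisfying AG (done → AF (io ∧ ¬running)): ∅.
Terminated is reachable from Terminated and violates done → AF (io ∧ ¬running), so AG fails at Terminated.
Terminated ∉ Sat(AG (done → AF (io ∧ ¬running))).

No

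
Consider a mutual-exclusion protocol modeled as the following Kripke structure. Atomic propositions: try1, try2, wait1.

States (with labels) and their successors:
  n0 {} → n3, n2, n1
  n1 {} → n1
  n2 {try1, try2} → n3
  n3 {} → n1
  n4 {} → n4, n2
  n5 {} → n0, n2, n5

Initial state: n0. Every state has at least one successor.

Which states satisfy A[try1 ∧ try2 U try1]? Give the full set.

States satisfying try1 ∧ try2: {n2}.
States satisfying try1: {n2}.
States satisfying A[try1 ∧ try2 U try1]: {n2}.

{n2}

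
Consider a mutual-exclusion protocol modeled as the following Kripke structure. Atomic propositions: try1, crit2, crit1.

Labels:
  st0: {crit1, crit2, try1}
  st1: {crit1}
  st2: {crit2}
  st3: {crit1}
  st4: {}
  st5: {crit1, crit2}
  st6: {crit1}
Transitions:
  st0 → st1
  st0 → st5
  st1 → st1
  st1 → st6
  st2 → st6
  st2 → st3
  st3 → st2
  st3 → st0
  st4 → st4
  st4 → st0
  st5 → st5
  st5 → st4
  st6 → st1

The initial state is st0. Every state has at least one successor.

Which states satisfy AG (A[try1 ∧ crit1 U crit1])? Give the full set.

{st1, st6}

States satisfying A[try1 ∧ crit1 U crit1]: {st0, st1, st3, st5, st6}.
States satisfying AG (A[try1 ∧ crit1 U crit1]): {st1, st6}.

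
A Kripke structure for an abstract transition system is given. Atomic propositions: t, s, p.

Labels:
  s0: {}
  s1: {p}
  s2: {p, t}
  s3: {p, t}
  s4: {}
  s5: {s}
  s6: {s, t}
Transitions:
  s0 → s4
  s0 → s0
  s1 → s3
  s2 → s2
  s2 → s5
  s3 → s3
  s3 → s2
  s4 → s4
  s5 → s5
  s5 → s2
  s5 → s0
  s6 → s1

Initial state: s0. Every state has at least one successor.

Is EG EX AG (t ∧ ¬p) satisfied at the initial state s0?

States satisfying EX AG (t ∧ ¬p): ∅.
States satisfying EG EX AG (t ∧ ¬p): ∅.
No suitable path/successor from s0 witnesses the formula.
s0 ∉ Sat(EG EX AG (t ∧ ¬p)).

Violated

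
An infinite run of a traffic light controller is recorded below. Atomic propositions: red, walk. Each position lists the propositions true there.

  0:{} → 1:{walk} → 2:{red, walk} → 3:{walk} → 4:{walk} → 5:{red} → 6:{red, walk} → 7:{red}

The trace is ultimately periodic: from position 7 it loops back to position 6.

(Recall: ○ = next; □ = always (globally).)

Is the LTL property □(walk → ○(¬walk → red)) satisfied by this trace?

walk → ○(¬walk → red) holds at every position 0..7, and those are all positions ever visited, so □(walk → ○(¬walk → red)) holds.
Positions where walk holds: 1, 2, 3, 4, 6.
Check ○(¬walk → red) at each: 1→ok, 2→ok, 3→ok, 4→ok, 6→ok.

Satisfied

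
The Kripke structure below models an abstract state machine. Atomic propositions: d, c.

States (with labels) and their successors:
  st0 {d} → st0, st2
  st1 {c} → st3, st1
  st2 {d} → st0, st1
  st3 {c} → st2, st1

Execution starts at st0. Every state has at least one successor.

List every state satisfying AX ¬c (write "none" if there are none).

States satisfying ¬c: {st0, st2}.
States satisfying AX ¬c: {st0}.

{st0}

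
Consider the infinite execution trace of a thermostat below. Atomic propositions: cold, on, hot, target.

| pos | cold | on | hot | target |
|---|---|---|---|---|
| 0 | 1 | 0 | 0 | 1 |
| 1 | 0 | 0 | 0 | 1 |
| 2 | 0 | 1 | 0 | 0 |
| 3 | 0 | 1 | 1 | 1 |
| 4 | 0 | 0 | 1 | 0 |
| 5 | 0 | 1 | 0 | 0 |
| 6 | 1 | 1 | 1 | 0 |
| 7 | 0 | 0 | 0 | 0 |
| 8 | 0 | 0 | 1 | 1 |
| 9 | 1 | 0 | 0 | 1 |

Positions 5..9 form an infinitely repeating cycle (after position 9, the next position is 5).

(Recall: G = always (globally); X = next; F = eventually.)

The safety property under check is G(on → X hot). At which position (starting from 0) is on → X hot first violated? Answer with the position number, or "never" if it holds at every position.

6

Check on → X hot at each position in order: 0 ✓, 1 ✓, 2 ✓, 3 ✓, 4 ✓, 5 ✓.
At position 6 the labels are {cold, hot, on} and the next position 7 has {}, so on → X hot is false there. This is the first violation.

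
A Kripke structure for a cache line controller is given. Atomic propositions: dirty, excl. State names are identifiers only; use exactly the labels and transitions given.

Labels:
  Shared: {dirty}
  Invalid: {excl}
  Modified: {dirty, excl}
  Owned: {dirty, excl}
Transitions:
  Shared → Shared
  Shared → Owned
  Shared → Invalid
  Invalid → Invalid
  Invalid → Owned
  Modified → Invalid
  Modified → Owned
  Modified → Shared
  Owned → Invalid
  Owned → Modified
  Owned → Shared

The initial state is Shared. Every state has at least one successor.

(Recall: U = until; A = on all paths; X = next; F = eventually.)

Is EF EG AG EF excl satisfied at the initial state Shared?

States satisfying EG AG EF excl: {Shared, Invalid, Modified, Owned}.
States satisfying EF EG AG EF excl: {Shared, Invalid, Modified, Owned}.
Some path from Shared reaches a state where EG AG EF excl holds.
Shared ∈ Sat(EF EG AG EF excl).

Holds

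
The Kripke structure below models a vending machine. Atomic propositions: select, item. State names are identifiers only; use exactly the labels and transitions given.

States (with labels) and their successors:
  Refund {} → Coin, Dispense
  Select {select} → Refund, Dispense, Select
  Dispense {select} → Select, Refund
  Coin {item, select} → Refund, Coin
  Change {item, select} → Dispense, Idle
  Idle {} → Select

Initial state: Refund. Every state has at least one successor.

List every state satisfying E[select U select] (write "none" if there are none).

{Select, Dispense, Coin, Change}

States satisfying select: {Select, Dispense, Coin, Change}.
States satisfying E[select U select]: {Select, Dispense, Coin, Change}.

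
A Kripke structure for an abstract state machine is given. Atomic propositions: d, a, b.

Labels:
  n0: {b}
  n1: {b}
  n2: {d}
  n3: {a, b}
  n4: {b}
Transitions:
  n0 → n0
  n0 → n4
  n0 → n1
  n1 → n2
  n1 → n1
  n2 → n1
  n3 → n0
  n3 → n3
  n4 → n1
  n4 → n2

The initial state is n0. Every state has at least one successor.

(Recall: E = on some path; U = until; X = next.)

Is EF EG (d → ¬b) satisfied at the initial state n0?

States satisfying EG (d → ¬b): {n0, n1, n2, n3, n4}.
States satisfying EF EG (d → ¬b): {n0, n1, n2, n3, n4}.
Some path from n0 reaches a state where EG (d → ¬b) holds.
n0 ∈ Sat(EF EG (d → ¬b)).

Holds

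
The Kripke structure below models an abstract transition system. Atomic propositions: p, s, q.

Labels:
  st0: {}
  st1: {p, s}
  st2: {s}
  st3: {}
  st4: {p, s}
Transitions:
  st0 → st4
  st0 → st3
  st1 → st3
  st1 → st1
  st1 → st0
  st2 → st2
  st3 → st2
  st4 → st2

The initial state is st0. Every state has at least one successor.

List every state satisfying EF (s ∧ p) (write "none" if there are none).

States satisfying s ∧ p: {st1, st4}.
States satisfying EF (s ∧ p): {st0, st1, st4}.

{st0, st1, st4}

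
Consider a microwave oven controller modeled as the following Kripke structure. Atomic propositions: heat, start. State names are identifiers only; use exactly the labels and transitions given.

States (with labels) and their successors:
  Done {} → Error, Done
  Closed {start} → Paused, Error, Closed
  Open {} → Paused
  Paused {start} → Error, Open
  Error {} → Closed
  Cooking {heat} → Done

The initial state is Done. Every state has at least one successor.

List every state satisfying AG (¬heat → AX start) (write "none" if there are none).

States satisfying ¬heat → AX start: {Open, Error, Cooking}.
States satisfying AG (¬heat → AX start): ∅.

none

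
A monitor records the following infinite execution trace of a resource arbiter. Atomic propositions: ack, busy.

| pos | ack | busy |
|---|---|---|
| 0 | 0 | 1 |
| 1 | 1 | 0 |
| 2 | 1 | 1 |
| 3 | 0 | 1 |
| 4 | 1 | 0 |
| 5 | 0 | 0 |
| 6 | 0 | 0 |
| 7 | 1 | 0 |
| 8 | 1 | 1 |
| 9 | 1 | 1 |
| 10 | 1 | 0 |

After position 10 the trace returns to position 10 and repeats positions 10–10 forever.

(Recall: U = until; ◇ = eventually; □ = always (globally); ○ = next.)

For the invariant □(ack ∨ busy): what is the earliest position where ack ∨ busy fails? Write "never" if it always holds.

5

Check ack ∨ busy at each position in order: 0 ✓, 1 ✓, 2 ✓, 3 ✓, 4 ✓.
At position 5 the labels are {}, so ack ∨ busy is false there. This is the first violation.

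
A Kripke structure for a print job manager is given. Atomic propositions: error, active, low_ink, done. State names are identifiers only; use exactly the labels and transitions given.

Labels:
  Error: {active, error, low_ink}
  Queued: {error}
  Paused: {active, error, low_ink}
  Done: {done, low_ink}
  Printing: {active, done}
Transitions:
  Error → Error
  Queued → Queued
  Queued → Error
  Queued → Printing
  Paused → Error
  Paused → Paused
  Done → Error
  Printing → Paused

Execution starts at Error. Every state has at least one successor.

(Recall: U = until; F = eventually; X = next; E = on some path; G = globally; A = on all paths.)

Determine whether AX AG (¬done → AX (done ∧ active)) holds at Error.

States satisfying AG (¬done → AX (done ∧ active)): ∅.
States satisfying AX AG (¬done → AX (done ∧ active)): ∅.
Error ∉ Sat(AX AG (¬done → AX (done ∧ active))).

No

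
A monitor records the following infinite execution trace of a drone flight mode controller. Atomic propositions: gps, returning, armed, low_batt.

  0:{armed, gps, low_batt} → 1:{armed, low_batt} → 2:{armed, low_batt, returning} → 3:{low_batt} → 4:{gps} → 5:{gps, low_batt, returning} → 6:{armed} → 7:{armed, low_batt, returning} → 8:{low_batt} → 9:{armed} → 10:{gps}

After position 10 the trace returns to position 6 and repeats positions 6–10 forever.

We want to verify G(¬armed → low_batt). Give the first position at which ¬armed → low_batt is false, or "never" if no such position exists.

Check ¬armed → low_batt at each position in order: 0 ✓, 1 ✓, 2 ✓, 3 ✓.
At position 4 the labels are {gps}, so ¬armed → low_batt is false there. This is the first violation.

4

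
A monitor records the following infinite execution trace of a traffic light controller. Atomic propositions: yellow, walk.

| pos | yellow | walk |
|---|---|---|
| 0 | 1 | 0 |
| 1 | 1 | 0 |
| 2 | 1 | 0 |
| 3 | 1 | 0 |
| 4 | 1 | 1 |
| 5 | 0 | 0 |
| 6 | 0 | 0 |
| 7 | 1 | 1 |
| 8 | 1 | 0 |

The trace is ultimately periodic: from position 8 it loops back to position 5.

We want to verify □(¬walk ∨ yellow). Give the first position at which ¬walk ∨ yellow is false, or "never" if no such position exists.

¬walk ∨ yellow holds at every position 0..8, and those are all the positions the trace ever visits, so the invariant □(¬walk ∨ yellow) is never violated.

never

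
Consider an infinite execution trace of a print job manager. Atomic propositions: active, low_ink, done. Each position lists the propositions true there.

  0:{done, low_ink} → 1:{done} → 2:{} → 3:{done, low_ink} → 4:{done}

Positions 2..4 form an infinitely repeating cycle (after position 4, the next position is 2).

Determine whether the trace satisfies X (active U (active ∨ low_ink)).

Does not hold

The position after 0 is 1; active U (active ∨ low_ink) is false there.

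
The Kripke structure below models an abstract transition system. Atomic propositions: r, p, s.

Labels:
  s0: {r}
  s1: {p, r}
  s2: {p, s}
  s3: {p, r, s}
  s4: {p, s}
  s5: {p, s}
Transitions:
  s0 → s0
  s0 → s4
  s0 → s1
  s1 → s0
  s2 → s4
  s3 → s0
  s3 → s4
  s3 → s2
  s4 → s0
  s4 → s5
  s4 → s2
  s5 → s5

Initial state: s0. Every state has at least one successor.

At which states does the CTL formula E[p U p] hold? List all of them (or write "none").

States satisfying p: {s1, s2, s3, s4, s5}.
States satisfying E[p U p]: {s1, s2, s3, s4, s5}.

{s1, s2, s3, s4, s5}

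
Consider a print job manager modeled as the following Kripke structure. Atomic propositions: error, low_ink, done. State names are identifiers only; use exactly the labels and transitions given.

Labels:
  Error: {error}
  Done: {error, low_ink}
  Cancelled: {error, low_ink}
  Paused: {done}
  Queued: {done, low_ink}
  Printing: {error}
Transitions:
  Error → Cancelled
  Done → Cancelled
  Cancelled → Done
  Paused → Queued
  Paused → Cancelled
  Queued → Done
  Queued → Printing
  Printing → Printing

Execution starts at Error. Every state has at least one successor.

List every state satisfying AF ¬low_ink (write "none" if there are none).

States satisfying ¬low_ink: {Error, Paused, Printing}.
States satisfying AF ¬low_ink: {Error, Paused, Printing}.

{Error, Paused, Printing}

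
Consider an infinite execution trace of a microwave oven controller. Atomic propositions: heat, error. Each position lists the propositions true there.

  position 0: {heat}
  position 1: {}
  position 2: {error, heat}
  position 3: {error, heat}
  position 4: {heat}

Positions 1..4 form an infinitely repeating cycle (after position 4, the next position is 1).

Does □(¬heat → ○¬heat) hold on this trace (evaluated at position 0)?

Does not hold

¬heat → ○¬heat must hold at every position from 0 onward. It fails at position 1, so □(¬heat → ○¬heat) is false.
Positions where ¬heat holds: 1.
Check ○¬heat at each: 1→fails.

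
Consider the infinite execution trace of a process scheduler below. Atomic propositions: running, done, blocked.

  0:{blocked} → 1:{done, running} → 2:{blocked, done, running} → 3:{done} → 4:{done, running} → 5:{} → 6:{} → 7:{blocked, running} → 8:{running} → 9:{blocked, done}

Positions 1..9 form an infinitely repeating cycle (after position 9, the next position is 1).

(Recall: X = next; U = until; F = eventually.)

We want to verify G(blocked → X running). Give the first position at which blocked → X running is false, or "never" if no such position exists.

2

Check blocked → X running at each position in order: 0 ✓, 1 ✓.
At position 2 the labels are {blocked, done, running} and the next position 3 has {done}, so blocked → X running is false there. This is the first violation.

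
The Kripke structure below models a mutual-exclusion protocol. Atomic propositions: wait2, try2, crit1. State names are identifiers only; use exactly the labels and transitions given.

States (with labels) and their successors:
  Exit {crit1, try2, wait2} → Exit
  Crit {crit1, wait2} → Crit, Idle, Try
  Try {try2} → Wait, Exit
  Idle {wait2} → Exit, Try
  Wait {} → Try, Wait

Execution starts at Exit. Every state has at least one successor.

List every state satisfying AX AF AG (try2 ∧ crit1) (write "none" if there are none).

States satisfying AF AG (try2 ∧ crit1): {Exit}.
States satisfying AX AF AG (try2 ∧ crit1): {Exit}.

{Exit}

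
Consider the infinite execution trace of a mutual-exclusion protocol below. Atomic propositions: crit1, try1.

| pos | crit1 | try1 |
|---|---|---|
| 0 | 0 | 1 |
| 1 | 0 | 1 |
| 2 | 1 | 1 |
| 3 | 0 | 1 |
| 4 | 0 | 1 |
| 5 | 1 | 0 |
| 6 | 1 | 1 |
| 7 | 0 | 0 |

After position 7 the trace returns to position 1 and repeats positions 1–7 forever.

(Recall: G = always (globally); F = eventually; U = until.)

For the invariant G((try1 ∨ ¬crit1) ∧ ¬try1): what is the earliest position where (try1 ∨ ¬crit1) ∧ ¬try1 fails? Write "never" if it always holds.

At position 0 the labels are {try1}, so (try1 ∨ ¬crit1) ∧ ¬try1 is false there. This is the first violation.

0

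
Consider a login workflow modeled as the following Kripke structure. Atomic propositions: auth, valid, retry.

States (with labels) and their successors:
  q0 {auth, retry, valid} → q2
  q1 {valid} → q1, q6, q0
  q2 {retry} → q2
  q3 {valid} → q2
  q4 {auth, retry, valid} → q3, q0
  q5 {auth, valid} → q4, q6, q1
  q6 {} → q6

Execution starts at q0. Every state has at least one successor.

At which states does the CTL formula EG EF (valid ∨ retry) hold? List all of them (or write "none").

{q0, q1, q2, q3, q4, q5}

States satisfying EF (valid ∨ retry): {q0, q1, q2, q3, q4, q5}.
States satisfying EG EF (valid ∨ retry): {q0, q1, q2, q3, q4, q5}.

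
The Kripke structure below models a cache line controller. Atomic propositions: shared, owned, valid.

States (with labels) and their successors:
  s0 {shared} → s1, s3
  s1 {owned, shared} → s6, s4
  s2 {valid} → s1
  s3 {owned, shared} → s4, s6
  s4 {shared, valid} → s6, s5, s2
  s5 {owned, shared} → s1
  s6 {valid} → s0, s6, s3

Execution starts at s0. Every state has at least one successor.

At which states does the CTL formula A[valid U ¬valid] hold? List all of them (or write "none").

{s0, s1, s2, s3, s5}

States satisfying valid: {s2, s4, s6}.
States satisfying ¬valid: {s0, s1, s3, s5}.
States satisfying A[valid U ¬valid]: {s0, s1, s2, s3, s5}.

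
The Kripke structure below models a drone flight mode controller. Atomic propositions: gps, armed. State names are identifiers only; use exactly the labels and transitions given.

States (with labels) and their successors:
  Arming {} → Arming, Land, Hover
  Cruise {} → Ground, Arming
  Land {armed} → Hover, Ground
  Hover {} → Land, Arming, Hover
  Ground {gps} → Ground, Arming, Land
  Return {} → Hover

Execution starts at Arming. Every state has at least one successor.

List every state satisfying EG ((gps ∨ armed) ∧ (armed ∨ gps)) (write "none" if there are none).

{Land, Ground}

States satisfying (gps ∨ armed) ∧ (armed ∨ gps): {Land, Ground}.
States satisfying EG ((gps ∨ armed) ∧ (armed ∨ gps)): {Land, Ground}.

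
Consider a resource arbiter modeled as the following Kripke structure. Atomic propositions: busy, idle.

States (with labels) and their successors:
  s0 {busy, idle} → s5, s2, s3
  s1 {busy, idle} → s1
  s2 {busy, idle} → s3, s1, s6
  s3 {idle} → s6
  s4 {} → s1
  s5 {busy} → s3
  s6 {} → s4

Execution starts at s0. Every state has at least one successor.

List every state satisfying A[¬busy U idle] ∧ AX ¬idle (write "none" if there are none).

States satisfying ¬busy: {s3, s4, s6}.
States satisfying idle: {s0, s1, s2, s3}.
States satisfying A[¬busy U idle]: {s0, s1, s2, s3, s4, s6}.
States satisfying ¬idle: {s4, s5, s6}.
States satisfying AX ¬idle: {s3, s6}.
States satisfying A[¬busy U idle] ∧ AX ¬idle: {s3, s6}.

{s3, s6}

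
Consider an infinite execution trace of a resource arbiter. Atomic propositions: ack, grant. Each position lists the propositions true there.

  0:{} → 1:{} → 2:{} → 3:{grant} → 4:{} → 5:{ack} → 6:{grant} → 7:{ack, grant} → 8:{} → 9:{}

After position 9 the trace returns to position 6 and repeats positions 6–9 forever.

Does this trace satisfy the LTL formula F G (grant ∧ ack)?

G (grant ∧ ack) is false at every position 0..9, so it never becomes true and F G (grant ∧ ack) fails.

No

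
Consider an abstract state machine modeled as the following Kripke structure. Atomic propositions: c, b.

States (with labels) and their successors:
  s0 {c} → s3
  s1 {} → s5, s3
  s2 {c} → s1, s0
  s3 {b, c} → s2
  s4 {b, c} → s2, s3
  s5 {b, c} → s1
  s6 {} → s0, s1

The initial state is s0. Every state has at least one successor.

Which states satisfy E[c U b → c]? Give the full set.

{s0, s1, s2, s3, s4, s5, s6}

States satisfying c: {s0, s2, s3, s4, s5}.
States satisfying b → c: {s0, s1, s2, s3, s4, s5, s6}.
States satisfying E[c U b → c]: {s0, s1, s2, s3, s4, s5, s6}.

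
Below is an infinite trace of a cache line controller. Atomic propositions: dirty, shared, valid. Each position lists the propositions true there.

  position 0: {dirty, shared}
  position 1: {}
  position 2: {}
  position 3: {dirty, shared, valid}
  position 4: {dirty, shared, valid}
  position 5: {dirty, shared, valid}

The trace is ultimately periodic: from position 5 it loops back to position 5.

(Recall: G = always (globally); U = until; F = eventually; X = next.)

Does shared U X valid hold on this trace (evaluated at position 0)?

Walking from position 0: at position 1, X valid has not yet held and shared fails, so shared U X valid is false.

No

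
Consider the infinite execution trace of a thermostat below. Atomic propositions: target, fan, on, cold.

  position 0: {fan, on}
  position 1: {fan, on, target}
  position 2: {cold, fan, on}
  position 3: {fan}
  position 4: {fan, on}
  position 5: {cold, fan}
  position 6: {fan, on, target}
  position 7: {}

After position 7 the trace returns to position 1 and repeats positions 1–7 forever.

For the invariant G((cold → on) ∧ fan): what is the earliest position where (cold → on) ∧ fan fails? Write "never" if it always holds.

Check (cold → on) ∧ fan at each position in order: 0 ✓, 1 ✓, 2 ✓, 3 ✓, 4 ✓.
At position 5 the labels are {cold, fan}, so (cold → on) ∧ fan is false there. This is the first violation.

5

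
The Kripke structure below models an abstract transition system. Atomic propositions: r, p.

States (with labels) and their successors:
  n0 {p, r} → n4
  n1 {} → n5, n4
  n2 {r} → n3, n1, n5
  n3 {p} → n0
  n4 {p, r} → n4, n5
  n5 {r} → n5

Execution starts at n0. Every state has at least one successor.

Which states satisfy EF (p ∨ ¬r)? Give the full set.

{n0, n1, n2, n3, n4}

States satisfying p ∨ ¬r: {n0, n1, n3, n4}.
States satisfying EF (p ∨ ¬r): {n0, n1, n2, n3, n4}.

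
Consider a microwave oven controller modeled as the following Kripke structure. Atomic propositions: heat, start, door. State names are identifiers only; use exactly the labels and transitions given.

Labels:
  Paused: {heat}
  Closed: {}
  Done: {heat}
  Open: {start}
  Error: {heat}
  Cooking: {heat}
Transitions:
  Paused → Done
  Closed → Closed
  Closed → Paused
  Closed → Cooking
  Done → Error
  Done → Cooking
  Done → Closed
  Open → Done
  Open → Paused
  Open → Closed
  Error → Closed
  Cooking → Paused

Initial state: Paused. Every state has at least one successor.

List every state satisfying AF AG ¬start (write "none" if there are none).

{Paused, Closed, Done, Open, Error, Cooking}

States satisfying AG ¬start: {Paused, Closed, Done, Error, Cooking}.
States satisfying AF AG ¬start: {Paused, Closed, Done, Open, Error, Cooking}.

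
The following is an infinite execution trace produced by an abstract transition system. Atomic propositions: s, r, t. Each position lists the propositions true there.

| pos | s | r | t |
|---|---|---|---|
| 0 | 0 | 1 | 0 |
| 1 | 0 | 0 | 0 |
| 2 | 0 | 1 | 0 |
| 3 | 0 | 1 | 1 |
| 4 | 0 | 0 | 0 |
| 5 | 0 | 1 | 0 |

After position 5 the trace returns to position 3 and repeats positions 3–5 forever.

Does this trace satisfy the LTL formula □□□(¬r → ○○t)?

Yes

□□(¬r → ○○t) holds at every position 0..5, and those are all positions ever visited, so □□□(¬r → ○○t) holds.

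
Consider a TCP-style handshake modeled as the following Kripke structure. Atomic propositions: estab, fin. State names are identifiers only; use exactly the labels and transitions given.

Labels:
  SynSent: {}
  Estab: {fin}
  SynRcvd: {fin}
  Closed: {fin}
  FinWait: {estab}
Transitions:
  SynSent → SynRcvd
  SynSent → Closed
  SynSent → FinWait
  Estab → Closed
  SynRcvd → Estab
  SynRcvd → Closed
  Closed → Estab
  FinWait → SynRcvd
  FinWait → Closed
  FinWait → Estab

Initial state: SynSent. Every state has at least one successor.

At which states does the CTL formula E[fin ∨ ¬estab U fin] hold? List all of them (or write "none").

States satisfying fin ∨ ¬estab: {SynSent, Estab, SynRcvd, Closed}.
States satisfying fin: {Estab, SynRcvd, Closed}.
States satisfying E[fin ∨ ¬estab U fin]: {SynSent, Estab, SynRcvd, Closed}.

{SynSent, Estab, SynRcvd, Closed}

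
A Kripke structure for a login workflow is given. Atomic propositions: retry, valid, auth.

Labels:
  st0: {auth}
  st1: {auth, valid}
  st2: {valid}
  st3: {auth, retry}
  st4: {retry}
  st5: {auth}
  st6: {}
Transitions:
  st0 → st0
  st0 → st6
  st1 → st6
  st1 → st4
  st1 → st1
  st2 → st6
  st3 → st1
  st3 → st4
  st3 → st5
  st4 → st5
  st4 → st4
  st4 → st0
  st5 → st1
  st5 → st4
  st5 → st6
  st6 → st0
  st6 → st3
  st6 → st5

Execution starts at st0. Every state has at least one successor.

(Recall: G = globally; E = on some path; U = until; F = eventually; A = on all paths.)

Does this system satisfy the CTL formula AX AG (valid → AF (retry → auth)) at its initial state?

States satisfying AG (valid → AF (retry → auth)): {st0, st1, st2, st3, st4, st5, st6}.
States satisfying AX AG (valid → AF (retry → auth)): {st0, st1, st2, st3, st4, st5, st6}.
st0 ∈ Sat(AX AG (valid → AF (retry → auth))).

Yes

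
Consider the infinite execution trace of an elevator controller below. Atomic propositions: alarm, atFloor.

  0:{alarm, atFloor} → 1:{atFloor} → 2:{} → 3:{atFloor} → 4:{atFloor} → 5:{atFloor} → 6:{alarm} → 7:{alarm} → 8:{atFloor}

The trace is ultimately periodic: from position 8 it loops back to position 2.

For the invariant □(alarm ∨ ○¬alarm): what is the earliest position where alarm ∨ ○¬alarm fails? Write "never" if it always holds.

Check alarm ∨ ○¬alarm at each position in order: 0 ✓, 1 ✓, 2 ✓, 3 ✓, 4 ✓.
At position 5 the labels are {atFloor} and the next position 6 has {alarm}, so alarm ∨ ○¬alarm is false there. This is the first violation.

5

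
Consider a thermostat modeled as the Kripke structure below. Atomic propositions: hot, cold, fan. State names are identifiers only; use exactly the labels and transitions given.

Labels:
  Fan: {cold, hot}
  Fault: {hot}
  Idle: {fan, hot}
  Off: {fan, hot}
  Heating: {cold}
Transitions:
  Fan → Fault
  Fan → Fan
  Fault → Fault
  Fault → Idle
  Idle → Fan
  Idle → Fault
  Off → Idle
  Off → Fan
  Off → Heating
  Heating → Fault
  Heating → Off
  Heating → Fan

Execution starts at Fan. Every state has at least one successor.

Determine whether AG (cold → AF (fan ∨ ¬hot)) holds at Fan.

Violated

States satisfying cold → AF (fan ∨ ¬hot): {Fault, Idle, Off, Heating}.
States satisfying AG (cold → AF (fan ∨ ¬hot)): ∅.
Fan is reachable from Fan and violates cold → AF (fan ∨ ¬hot), so AG fails at Fan.
Fan ∉ Sat(AG (cold → AF (fan ∨ ¬hot))).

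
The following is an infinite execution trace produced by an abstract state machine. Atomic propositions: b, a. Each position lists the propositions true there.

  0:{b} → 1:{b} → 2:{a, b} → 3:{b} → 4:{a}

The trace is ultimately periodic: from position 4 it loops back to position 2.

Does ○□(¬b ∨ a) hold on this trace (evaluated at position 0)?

The position after 0 is 1; □(¬b ∨ a) is false there.

Violated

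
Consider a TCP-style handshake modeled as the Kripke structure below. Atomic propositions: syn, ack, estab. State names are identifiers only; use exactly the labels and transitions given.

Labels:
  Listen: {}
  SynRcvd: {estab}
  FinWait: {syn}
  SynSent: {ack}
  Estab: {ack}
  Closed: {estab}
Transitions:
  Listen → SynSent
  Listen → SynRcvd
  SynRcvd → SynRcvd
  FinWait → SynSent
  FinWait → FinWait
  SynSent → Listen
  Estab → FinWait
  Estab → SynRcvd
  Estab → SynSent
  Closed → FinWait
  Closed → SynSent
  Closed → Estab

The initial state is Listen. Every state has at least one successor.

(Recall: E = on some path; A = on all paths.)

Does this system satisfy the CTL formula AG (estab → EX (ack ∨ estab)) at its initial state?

States satisfying estab → EX (ack ∨ estab): {Listen, SynRcvd, FinWait, SynSent, Estab, Closed}.
States satisfying AG (estab → EX (ack ∨ estab)): {Listen, SynRcvd, FinWait, SynSent, Estab, Closed}.
Every state reachable from Listen satisfies estab → EX (ack ∨ estab).
Listen ∈ Sat(AG (estab → EX (ack ∨ estab))).

Yes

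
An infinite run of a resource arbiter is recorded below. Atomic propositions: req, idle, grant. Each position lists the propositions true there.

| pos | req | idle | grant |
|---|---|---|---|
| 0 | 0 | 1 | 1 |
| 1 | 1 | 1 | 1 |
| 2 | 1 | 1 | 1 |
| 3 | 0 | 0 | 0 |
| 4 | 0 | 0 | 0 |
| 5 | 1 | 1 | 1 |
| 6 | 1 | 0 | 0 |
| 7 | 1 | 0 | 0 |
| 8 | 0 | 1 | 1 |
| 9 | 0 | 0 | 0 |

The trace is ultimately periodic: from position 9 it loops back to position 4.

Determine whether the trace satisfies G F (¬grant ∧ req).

F (¬grant ∧ req) holds at every position 0..9, and those are all positions ever visited, so G F (¬grant ∧ req) holds.

Holds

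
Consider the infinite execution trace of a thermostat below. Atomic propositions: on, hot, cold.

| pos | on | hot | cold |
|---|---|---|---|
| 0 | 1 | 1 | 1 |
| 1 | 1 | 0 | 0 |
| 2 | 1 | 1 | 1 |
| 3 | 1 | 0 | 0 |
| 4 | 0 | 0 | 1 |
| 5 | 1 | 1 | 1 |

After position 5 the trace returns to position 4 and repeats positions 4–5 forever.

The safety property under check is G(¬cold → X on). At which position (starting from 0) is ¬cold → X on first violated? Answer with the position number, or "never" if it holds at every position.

Check ¬cold → X on at each position in order: 0 ✓, 1 ✓, 2 ✓.
At position 3 the labels are {on} and the next position 4 has {cold}, so ¬cold → X on is false there. This is the first violation.

3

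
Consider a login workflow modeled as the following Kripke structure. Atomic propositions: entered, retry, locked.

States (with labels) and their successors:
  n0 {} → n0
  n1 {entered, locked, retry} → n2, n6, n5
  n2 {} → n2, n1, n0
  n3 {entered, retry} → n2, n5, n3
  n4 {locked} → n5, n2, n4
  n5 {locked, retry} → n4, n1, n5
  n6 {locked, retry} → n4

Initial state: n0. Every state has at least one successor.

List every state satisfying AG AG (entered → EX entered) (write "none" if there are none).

{n0}

States satisfying AG (entered → EX entered): {n0}.
States satisfying AG AG (entered → EX entered): {n0}.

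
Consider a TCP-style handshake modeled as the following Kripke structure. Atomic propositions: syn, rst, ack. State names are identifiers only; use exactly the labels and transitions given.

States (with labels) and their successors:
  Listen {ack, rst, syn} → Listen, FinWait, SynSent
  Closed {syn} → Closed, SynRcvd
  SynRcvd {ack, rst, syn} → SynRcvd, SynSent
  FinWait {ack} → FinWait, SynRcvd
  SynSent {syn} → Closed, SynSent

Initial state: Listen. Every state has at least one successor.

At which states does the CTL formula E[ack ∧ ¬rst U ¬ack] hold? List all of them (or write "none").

{Closed, SynSent}

States satisfying ack ∧ ¬rst: {FinWait}.
States satisfying ¬ack: {Closed, SynSent}.
States satisfying E[ack ∧ ¬rst U ¬ack]: {Closed, SynSent}.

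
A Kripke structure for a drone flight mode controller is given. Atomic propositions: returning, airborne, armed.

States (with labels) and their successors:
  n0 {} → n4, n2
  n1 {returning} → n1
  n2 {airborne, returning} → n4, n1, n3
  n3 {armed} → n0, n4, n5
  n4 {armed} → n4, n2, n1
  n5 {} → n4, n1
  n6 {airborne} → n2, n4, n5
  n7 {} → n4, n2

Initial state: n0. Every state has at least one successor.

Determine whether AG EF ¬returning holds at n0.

States satisfying EF ¬returning: {n0, n2, n3, n4, n5, n6, n7}.
States satisfying AG EF ¬returning: ∅.
n1 is reachable from n0 and violates EF ¬returning, so AG fails at n0.
n0 ∉ Sat(AG EF ¬returning).

No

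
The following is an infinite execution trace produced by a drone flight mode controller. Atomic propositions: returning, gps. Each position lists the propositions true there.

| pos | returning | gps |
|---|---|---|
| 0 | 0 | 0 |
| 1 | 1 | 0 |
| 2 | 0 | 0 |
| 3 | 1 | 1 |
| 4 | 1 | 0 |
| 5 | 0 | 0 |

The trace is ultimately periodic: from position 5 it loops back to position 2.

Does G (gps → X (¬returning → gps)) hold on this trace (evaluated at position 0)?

gps → X (¬returning → gps) holds at every position 0..5, and those are all positions ever visited, so G (gps → X (¬returning → gps)) holds.
Positions where gps holds: 3.
Check X (¬returning → gps) at each: 3→ok.

Holds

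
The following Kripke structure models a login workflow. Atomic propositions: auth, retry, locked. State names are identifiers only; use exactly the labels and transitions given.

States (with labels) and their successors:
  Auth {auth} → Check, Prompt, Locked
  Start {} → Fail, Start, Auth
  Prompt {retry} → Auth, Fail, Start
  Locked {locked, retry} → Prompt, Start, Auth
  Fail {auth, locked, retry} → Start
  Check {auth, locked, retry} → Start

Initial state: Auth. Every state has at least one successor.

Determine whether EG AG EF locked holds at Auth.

States satisfying AG EF locked: {Auth, Start, Prompt, Locked, Fail, Check}.
States satisfying EG AG EF locked: {Auth, Start, Prompt, Locked, Fail, Check}.
Auth ∈ Sat(EG AG EF locked).

Satisfied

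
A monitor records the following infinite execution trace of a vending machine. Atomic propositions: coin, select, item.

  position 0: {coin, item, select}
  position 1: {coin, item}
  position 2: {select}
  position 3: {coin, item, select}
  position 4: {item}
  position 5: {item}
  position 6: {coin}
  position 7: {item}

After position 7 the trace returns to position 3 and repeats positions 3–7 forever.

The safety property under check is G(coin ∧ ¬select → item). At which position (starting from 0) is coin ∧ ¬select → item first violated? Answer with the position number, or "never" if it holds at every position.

Check coin ∧ ¬select → item at each position in order: 0 ✓, 1 ✓, 2 ✓, 3 ✓, 4 ✓, 5 ✓.
At position 6 the labels are {coin}, so coin ∧ ¬select → item is false there. This is the first violation.

6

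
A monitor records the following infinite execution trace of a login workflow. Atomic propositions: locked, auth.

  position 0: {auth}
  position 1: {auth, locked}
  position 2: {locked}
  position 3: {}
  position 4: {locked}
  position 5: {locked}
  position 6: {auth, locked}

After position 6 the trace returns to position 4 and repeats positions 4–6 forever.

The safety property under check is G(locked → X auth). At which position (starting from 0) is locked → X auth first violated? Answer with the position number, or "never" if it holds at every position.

1

Check locked → X auth at each position in order: 0 ✓.
At position 1 the labels are {auth, locked} and the next position 2 has {locked}, so locked → X auth is false there. This is the first violation.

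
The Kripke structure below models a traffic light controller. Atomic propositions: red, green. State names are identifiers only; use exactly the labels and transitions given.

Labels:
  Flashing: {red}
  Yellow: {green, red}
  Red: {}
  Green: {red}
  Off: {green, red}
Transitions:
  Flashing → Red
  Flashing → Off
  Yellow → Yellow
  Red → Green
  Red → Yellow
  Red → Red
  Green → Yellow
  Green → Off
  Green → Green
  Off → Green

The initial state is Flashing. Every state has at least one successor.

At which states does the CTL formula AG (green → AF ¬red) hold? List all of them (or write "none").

none

States satisfying green → AF ¬red: {Flashing, Red, Green}.
States satisfying AG (green → AF ¬red): ∅.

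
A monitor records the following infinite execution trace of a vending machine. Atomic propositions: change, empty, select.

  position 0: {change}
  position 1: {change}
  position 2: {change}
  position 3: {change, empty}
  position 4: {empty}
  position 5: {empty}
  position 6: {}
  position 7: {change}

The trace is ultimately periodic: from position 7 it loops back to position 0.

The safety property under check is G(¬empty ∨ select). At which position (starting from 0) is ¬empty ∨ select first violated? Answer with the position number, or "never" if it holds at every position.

3

Check ¬empty ∨ select at each position in order: 0 ✓, 1 ✓, 2 ✓.
At position 3 the labels are {change, empty}, so ¬empty ∨ select is false there. This is the first violation.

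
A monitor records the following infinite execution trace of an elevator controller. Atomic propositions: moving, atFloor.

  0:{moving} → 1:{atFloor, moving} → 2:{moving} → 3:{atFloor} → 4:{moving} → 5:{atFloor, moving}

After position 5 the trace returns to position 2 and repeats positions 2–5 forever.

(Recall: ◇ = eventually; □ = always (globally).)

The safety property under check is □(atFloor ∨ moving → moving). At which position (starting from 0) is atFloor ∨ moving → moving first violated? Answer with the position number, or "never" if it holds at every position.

Check atFloor ∨ moving → moving at each position in order: 0 ✓, 1 ✓, 2 ✓.
At position 3 the labels are {atFloor}, so atFloor ∨ moving → moving is false there. This is the first violation.

3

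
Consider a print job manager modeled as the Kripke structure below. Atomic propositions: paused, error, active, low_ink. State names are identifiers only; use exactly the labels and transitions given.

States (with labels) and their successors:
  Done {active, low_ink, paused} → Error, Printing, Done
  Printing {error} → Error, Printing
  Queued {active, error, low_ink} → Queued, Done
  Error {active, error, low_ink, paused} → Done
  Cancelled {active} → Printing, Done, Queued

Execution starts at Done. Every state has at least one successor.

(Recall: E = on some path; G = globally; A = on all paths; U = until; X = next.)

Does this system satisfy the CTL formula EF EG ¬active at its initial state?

States satisfying EG ¬active: {Printing}.
States satisfying EF EG ¬active: {Done, Printing, Queued, Error, Cancelled}.
Some path from Done reaches a state where EG ¬active holds.
Done ∈ Sat(EF EG ¬active).

Yes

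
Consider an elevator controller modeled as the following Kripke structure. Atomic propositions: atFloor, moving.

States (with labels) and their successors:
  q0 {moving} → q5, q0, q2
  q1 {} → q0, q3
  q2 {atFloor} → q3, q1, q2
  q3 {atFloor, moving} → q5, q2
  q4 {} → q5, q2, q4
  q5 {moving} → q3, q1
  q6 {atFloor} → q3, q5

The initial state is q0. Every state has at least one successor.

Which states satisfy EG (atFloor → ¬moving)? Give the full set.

{q0, q1, q2, q4, q5, q6}

States satisfying atFloor → ¬moving: {q0, q1, q2, q4, q5, q6}.
States satisfying EG (atFloor → ¬moving): {q0, q1, q2, q4, q5, q6}.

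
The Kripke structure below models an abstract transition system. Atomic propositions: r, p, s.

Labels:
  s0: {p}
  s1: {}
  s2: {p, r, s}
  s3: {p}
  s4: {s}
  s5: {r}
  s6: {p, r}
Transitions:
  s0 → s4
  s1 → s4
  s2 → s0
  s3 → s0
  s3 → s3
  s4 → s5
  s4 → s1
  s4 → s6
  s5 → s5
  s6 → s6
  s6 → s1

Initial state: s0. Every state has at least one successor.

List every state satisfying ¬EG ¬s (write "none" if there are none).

States satisfying ¬s: {s0, s1, s3, s5, s6}.
States satisfying EG ¬s: {s3, s5, s6}.
States satisfying ¬EG ¬s: {s0, s1, s2, s4}.

{s0, s1, s2, s4}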